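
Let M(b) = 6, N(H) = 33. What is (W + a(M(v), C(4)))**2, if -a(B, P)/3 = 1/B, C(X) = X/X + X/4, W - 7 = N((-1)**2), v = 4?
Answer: 6241/4 ≈ 1560.3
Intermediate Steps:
W = 40 (W = 7 + 33 = 40)
C(X) = 1 + X/4 (C(X) = 1 + X*(1/4) = 1 + X/4)
a(B, P) = -3/B
(W + a(M(v), C(4)))**2 = (40 - 3/6)**2 = (40 - 3*1/6)**2 = (40 - 1/2)**2 = (79/2)**2 = 6241/4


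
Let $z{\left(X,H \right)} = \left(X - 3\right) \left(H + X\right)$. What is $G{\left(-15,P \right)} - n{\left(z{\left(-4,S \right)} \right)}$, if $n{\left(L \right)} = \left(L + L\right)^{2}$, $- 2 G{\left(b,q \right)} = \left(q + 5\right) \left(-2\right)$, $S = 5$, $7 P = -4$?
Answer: $- \frac{1341}{7} \approx -191.57$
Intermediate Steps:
$P = - \frac{4}{7}$ ($P = \frac{1}{7} \left(-4\right) = - \frac{4}{7} \approx -0.57143$)
$G{\left(b,q \right)} = 5 + q$ ($G{\left(b,q \right)} = - \frac{\left(q + 5\right) \left(-2\right)}{2} = - \frac{\left(5 + q\right) \left(-2\right)}{2} = - \frac{-10 - 2 q}{2} = 5 + q$)
$z{\left(X,H \right)} = \left(-3 + X\right) \left(H + X\right)$
$n{\left(L \right)} = 4 L^{2}$ ($n{\left(L \right)} = \left(2 L\right)^{2} = 4 L^{2}$)
$G{\left(-15,P \right)} - n{\left(z{\left(-4,S \right)} \right)} = \left(5 - \frac{4}{7}\right) - 4 \left(\left(-4\right)^{2} - 15 - -12 + 5 \left(-4\right)\right)^{2} = \frac{31}{7} - 4 \left(16 - 15 + 12 - 20\right)^{2} = \frac{31}{7} - 4 \left(-7\right)^{2} = \frac{31}{7} - 4 \cdot 49 = \frac{31}{7} - 196 = - \frac{1341}{7}$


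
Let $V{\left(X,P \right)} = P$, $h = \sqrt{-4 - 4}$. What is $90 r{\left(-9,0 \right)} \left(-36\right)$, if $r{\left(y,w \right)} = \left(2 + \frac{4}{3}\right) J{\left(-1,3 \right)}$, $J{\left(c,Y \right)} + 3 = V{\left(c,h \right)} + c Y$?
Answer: $64800 - 21600 i \sqrt{2} \approx 64800.0 - 30547.0 i$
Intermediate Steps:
$h = 2 i \sqrt{2}$ ($h = \sqrt{-8} = 2 i \sqrt{2} \approx 2.8284 i$)
$J{\left(c,Y \right)} = -3 + Y c + 2 i \sqrt{2}$ ($J{\left(c,Y \right)} = -3 + \left(2 i \sqrt{2} + c Y\right) = -3 + \left(2 i \sqrt{2} + Y c\right) = -3 + \left(Y c + 2 i \sqrt{2}\right) = -3 + Y c + 2 i \sqrt{2}$)
$r{\left(y,w \right)} = -20 + \frac{20 i \sqrt{2}}{3}$ ($r{\left(y,w \right)} = \left(2 + \frac{4}{3}\right) \left(-3 + 3 \left(-1\right) + 2 i \sqrt{2}\right) = \left(2 + 4 \cdot \frac{1}{3}\right) \left(-3 - 3 + 2 i \sqrt{2}\right) = \left(2 + \frac{4}{3}\right) \left(-6 + 2 i \sqrt{2}\right) = \frac{10 \left(-6 + 2 i \sqrt{2}\right)}{3} = -20 + \frac{20 i \sqrt{2}}{3}$)
$90 r{\left(-9,0 \right)} \left(-36\right) = 90 \left(-20 + \frac{20 i \sqrt{2}}{3}\right) \left(-36\right) = \left(-1800 + 600 i \sqrt{2}\right) \left(-36\right) = 64800 - 21600 i \sqrt{2}$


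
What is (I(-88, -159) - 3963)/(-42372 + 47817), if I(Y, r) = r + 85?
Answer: -367/495 ≈ -0.74141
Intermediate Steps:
I(Y, r) = 85 + r
(I(-88, -159) - 3963)/(-42372 + 47817) = ((85 - 159) - 3963)/(-42372 + 47817) = (-74 - 3963)/5445 = -4037*1/5445 = -367/495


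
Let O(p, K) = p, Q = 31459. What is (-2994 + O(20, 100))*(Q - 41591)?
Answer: 30132568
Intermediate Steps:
(-2994 + O(20, 100))*(Q - 41591) = (-2994 + 20)*(31459 - 41591) = -2974*(-10132) = 30132568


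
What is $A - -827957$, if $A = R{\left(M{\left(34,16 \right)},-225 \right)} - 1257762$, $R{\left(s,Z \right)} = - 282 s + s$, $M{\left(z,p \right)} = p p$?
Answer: $-501741$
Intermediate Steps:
$M{\left(z,p \right)} = p^{2}$
$R{\left(s,Z \right)} = - 281 s$
$A = -1329698$ ($A = - 281 \cdot 16^{2} - 1257762 = \left(-281\right) 256 - 1257762 = -71936 - 1257762 = -1329698$)
$A - -827957 = -1329698 - -827957 = -1329698 + 827957 = -501741$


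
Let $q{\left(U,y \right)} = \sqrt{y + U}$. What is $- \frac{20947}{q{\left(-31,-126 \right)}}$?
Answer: $\frac{20947 i \sqrt{157}}{157} \approx 1671.8 i$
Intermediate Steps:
$q{\left(U,y \right)} = \sqrt{U + y}$
$- \frac{20947}{q{\left(-31,-126 \right)}} = - \frac{20947}{\sqrt{-31 - 126}} = - \frac{20947}{\sqrt{-157}} = - \frac{20947}{i \sqrt{157}} = - 20947 \left(- \frac{i \sqrt{157}}{157}\right) = \frac{20947 i \sqrt{157}}{157}$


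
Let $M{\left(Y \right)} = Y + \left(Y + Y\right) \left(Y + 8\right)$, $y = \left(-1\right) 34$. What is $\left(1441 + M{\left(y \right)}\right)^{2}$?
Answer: $10080625$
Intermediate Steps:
$y = -34$
$M{\left(Y \right)} = Y + 2 Y \left(8 + Y\right)$
$\left(1441 + M{\left(y \right)}\right)^{2} = \left(1441 - 34 \left(17 + 2 \left(-34\right)\right)\right)^{2} = \left(1441 - 34 \left(17 - 68\right)\right)^{2} = \left(1441 - -1734\right)^{2} = \left(1441 + 1734\right)^{2} = 3175^{2} = 10080625$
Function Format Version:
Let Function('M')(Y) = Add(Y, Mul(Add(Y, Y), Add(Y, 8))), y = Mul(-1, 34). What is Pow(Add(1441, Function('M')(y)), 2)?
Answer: 10080625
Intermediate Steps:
y = -34
Function('M')(Y) = Add(Y, Mul(2, Y, Add(8, Y))) (Function('M')(Y) = Add(Y, Mul(Mul(2, Y), Add(8, Y))) = Add(Y, Mul(2, Y, Add(8, Y))))
Pow(Add(1441, Function('M')(y)), 2) = Pow(Add(1441, Mul(-34, Add(17, Mul(2, -34)))), 2) = Pow(Add(1441, Mul(-34, Add(17, -68))), 2) = Pow(Add(1441, Mul(-34, -51)), 2) = Pow(Add(1441, 1734), 2) = Pow(3175, 2) = 10080625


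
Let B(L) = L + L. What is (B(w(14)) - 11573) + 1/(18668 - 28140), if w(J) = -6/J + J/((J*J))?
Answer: -767383559/66304 ≈ -11574.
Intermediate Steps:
w(J) = -5/J (w(J) = -6/J + J/(J²) = -6/J + J/J² = -6/J + 1/J = -5/J)
B(L) = 2*L
(B(w(14)) - 11573) + 1/(18668 - 28140) = (2*(-5/14) - 11573) + 1/(18668 - 28140) = (2*(-5*1/14) - 11573) + 1/(-9472) = (2*(-5/14) - 11573) - 1/9472 = (-5/7 - 11573) - 1/9472 = -81016/7 - 1/9472 = -767383559/66304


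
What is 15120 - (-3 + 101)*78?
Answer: 7476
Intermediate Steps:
15120 - (-3 + 101)*78 = 15120 - 98*78 = 15120 - 1*7644 = 15120 - 7644 = 7476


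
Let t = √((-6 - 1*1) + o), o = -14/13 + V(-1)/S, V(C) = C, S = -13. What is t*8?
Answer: 16*I*√2 ≈ 22.627*I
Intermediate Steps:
o = -1 (o = -14/13 - 1/(-13) = -14*1/13 - 1*(-1/13) = -14/13 + 1/13 = -1)
t = 2*I*√2 (t = √((-6 - 1*1) - 1) = √((-6 - 1) - 1) = √(-7 - 1) = √(-8) = 2*I*√2 ≈ 2.8284*I)
t*8 = (2*I*√2)*8 = 16*I*√2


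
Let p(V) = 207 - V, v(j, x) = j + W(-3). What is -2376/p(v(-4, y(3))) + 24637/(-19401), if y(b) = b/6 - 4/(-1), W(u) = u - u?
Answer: -51295183/4093611 ≈ -12.531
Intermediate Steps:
W(u) = 0
y(b) = 4 + b/6 (y(b) = b*(⅙) - 4*(-1) = b/6 + 4 = 4 + b/6)
v(j, x) = j (v(j, x) = j + 0 = j)
-2376/p(v(-4, y(3))) + 24637/(-19401) = -2376/(207 - 1*(-4)) + 24637/(-19401) = -2376/(207 + 4) + 24637*(-1/19401) = -2376/211 - 24637/19401 = -51295183/4093611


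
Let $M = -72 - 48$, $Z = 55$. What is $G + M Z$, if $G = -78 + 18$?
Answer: $-6660$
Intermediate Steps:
$G = -60$
$M = -120$ ($M = -72 - 48 = -120$)
$G + M Z = -60 - 6600 = -6660$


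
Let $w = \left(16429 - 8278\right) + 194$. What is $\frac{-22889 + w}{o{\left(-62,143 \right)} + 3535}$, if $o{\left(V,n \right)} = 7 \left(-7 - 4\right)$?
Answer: $- \frac{7272}{1729} \approx -4.2059$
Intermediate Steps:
$o{\left(V,n \right)} = -77$ ($o{\left(V,n \right)} = 7 \left(-11\right) = -77$)
$w = 8345$ ($w = 8151 + 194 = 8345$)
$\frac{-22889 + w}{o{\left(-62,143 \right)} + 3535} = \frac{-22889 + 8345}{-77 + 3535} = - \frac{14544}{3458} = \left(-14544\right) \frac{1}{3458} = - \frac{7272}{1729}$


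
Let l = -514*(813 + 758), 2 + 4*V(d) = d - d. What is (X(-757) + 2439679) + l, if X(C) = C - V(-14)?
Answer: 3262857/2 ≈ 1.6314e+6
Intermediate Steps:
V(d) = -½ (V(d) = -½ + (d - d)/4 = -½ + (¼)*0 = -½ + 0 = -½)
X(C) = ½ + C (X(C) = C - 1*(-½) = C + ½ = ½ + C)
l = -807494 (l = -514*1571 = -807494)
(X(-757) + 2439679) + l = ((½ - 757) + 2439679) - 807494 = (-1513/2 + 2439679) - 807494 = 4877845/2 - 807494 = 3262857/2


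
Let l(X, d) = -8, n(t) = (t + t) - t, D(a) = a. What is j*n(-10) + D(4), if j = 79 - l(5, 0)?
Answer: -866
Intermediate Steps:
n(t) = t (n(t) = 2*t - t = t)
j = 87 (j = 79 - 1*(-8) = 79 + 8 = 87)
j*n(-10) + D(4) = 87*(-10) + 4 = -870 + 4 = -866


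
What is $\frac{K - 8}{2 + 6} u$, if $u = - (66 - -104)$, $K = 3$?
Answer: $\frac{425}{4} \approx 106.25$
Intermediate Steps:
$u = -170$ ($u = - (66 + 104) = \left(-1\right) 170 = -170$)
$\frac{K - 8}{2 + 6} u = \frac{3 - 8}{2 + 6} \left(-170\right) = - \frac{5}{8} \left(-170\right) = \left(-5\right) \frac{1}{8} \left(-170\right) = \left(- \frac{5}{8}\right) \left(-170\right) = \frac{425}{4}$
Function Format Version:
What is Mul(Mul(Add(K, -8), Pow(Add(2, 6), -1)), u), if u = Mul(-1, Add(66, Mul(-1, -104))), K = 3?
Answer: Rational(425, 4) ≈ 106.25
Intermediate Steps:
u = -170 (u = Mul(-1, Add(66, 104)) = Mul(-1, 170) = -170)
Mul(Mul(Add(K, -8), Pow(Add(2, 6), -1)), u) = Mul(Mul(Add(3, -8), Pow(Add(2, 6), -1)), -170) = Mul(Mul(-5, Pow(8, -1)), -170) = Mul(Mul(-5, Rational(1, 8)), -170) = Mul(Rational(-5, 8), -170) = Rational(425, 4)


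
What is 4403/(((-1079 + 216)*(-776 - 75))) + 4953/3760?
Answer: 98759537/74632240 ≈ 1.3233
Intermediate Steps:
4403/(((-1079 + 216)*(-776 - 75))) + 4953/3760 = 4403/((-863*(-851))) + 4953*(1/3760) = 4403/734413 + 4953/3760 = 4403*(1/734413) + 4953/3760 = 119/19849 + 4953/3760 = 98759537/74632240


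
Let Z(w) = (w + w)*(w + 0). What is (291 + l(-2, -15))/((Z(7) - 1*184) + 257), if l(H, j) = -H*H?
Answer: 287/171 ≈ 1.6784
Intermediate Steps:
l(H, j) = -H²
Z(w) = 2*w² (Z(w) = (2*w)*w = 2*w²)
(291 + l(-2, -15))/((Z(7) - 1*184) + 257) = (291 - 1*(-2)²)/((2*7² - 1*184) + 257) = (291 - 1*4)/((2*49 - 184) + 257) = (291 - 4)/((98 - 184) + 257) = 287/(-86 + 257) = 287/171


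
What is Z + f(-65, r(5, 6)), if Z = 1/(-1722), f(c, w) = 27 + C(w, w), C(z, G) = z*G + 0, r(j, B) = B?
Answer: 108485/1722 ≈ 62.999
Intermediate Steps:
C(z, G) = G*z (C(z, G) = G*z + 0 = G*z)
f(c, w) = 27 + w² (f(c, w) = 27 + w*w = 27 + w²)
Z = -1/1722 ≈ -0.00058072
Z + f(-65, r(5, 6)) = -1/1722 + (27 + 6²) = -1/1722 + (27 + 36) = -1/1722 + 63 = 108485/1722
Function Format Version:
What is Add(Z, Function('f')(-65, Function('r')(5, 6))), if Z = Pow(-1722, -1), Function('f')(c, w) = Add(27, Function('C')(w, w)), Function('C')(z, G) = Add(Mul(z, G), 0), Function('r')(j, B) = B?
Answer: Rational(108485, 1722) ≈ 62.999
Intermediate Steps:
Function('C')(z, G) = Mul(G, z) (Function('C')(z, G) = Add(Mul(G, z), 0) = Mul(G, z))
Function('f')(c, w) = Add(27, Pow(w, 2)) (Function('f')(c, w) = Add(27, Mul(w, w)) = Add(27, Pow(w, 2)))
Z = Rational(-1, 1722) ≈ -0.00058072
Add(Z, Function('f')(-65, Function('r')(5, 6))) = Add(Rational(-1, 1722), Add(27, Pow(6, 2))) = Add(Rational(-1, 1722), Add(27, 36)) = Add(Rational(-1, 1722), 63) = Rational(108485, 1722)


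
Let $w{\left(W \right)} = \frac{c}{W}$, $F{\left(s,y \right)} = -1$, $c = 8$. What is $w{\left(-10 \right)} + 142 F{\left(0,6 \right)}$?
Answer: $- \frac{714}{5} \approx -142.8$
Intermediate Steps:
$w{\left(W \right)} = \frac{8}{W}$
$w{\left(-10 \right)} + 142 F{\left(0,6 \right)} = \frac{8}{-10} + 142 \left(-1\right) = 8 \left(- \frac{1}{10}\right) - 142 = - \frac{4}{5} - 142 = - \frac{714}{5}$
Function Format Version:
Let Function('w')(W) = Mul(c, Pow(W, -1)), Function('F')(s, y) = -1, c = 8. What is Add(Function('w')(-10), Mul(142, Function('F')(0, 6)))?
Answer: Rational(-714, 5) ≈ -142.80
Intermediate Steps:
Function('w')(W) = Mul(8, Pow(W, -1))
Add(Function('w')(-10), Mul(142, Function('F')(0, 6))) = Add(Mul(8, Pow(-10, -1)), Mul(142, -1)) = Add(Mul(8, Rational(-1, 10)), -142) = Add(Rational(-4, 5), -142) = Rational(-714, 5)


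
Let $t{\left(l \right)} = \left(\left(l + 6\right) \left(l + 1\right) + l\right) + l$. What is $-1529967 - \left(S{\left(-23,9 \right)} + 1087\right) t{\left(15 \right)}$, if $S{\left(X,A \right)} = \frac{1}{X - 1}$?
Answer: $- \frac{7711175}{4} \approx -1.9278 \cdot 10^{6}$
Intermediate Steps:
$S{\left(X,A \right)} = \frac{1}{-1 + X}$
$t{\left(l \right)} = 2 l + \left(1 + l\right) \left(6 + l\right)$ ($t{\left(l \right)} = \left(\left(6 + l\right) \left(1 + l\right) + l\right) + l = \left(\left(1 + l\right) \left(6 + l\right) + l\right) + l = \left(l + \left(1 + l\right) \left(6 + l\right)\right) + l = 2 l + \left(1 + l\right) \left(6 + l\right)$)
$-1529967 - \left(S{\left(-23,9 \right)} + 1087\right) t{\left(15 \right)} = -1529967 - \left(\frac{1}{-1 - 23} + 1087\right) \left(6 + 15^{2} + 9 \cdot 15\right) = -1529967 - \left(\frac{1}{-24} + 1087\right) \left(6 + 225 + 135\right) = -1529967 - \left(- \frac{1}{24} + 1087\right) 366 = -1529967 - \frac{26087}{24} \cdot 366 = -1529967 - \frac{1591307}{4} = - \frac{7711175}{4}$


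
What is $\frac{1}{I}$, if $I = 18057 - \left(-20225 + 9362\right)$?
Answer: $\frac{1}{28920} \approx 3.4578 \cdot 10^{-5}$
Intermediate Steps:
$I = 28920$ ($I = 18057 - -10863 = 18057 + 10863 = 28920$)
$\frac{1}{I} = \frac{1}{28920}$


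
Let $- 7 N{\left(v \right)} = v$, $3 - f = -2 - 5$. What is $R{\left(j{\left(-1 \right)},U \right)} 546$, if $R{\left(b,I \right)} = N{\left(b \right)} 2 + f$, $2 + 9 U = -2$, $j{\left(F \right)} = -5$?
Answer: $6240$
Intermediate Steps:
$f = 10$ ($f = 3 - \left(-2 - 5\right) = 3 - -7 = 3 + 7 = 10$)
$N{\left(v \right)} = - \frac{v}{7}$
$U = - \frac{4}{9}$ ($U = - \frac{2}{9} + \frac{1}{9} \left(-2\right) = - \frac{2}{9} - \frac{2}{9} = - \frac{4}{9} \approx -0.44444$)
$R{\left(b,I \right)} = 10 - \frac{2 b}{7}$ ($R{\left(b,I \right)} = - \frac{b}{7} \cdot 2 + 10 = - \frac{2 b}{7} + 10 = 10 - \frac{2 b}{7}$)
$R{\left(j{\left(-1 \right)},U \right)} 546 = \left(10 - - \frac{10}{7}\right) 546 = \left(10 + \frac{10}{7}\right) 546 = \frac{80}{7} \cdot 546 = 6240$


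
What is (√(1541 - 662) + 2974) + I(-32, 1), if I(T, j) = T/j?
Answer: 2942 + √879 ≈ 2971.6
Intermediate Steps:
(√(1541 - 662) + 2974) + I(-32, 1) = (√(1541 - 662) + 2974) - 32/1 = (√879 + 2974) - 32*1 = (2974 + √879) - 32 = 2942 + √879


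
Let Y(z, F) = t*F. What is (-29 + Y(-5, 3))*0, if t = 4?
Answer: 0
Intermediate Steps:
Y(z, F) = 4*F
(-29 + Y(-5, 3))*0 = (-29 + 4*3)*0 = (-29 + 12)*0 = -17*0 = 0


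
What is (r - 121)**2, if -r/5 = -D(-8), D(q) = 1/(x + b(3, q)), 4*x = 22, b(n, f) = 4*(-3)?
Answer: 2505889/169 ≈ 14828.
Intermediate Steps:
b(n, f) = -12
x = 11/2 (x = (1/4)*22 = 11/2 ≈ 5.5000)
D(q) = -2/13 (D(q) = 1/(11/2 - 12) = 1/(-13/2) = -2/13)
r = -10/13 (r = -(-5)*(-2)/13 = -5*2/13 = -10/13 ≈ -0.76923)
(r - 121)**2 = (-10/13 - 121)**2 = (-1583/13)**2 = 2505889/169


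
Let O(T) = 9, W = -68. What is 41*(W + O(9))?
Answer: -2419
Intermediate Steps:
41*(W + O(9)) = 41*(-68 + 9) = 41*(-59) = -2419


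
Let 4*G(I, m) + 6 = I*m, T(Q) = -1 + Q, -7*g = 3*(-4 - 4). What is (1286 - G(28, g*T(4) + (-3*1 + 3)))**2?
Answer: 5909761/4 ≈ 1.4774e+6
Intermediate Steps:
g = 24/7 (g = -3*(-4 - 4)/7 = -3*(-8)/7 = -1/7*(-24) = 24/7 ≈ 3.4286)
G(I, m) = -3/2 + I*m/4 (G(I, m) = -3/2 + (I*m)/4 = -3/2 + I*m/4)
(1286 - G(28, g*T(4) + (-3*1 + 3)))**2 = (1286 - (-3/2 + (1/4)*28*(24*(-1 + 4)/7 + (-3*1 + 3))))**2 = (1286 - (-3/2 + (1/4)*28*((24/7)*3 + (-3 + 3))))**2 = (1286 - (-3/2 + (1/4)*28*(72/7 + 0)))**2 = (1286 - (-3/2 + (1/4)*28*(72/7)))**2 = (1286 - (-3/2 + 72))**2 = (1286 - 1*141/2)**2 = (1286 - 141/2)**2 = (2431/2)**2 = 5909761/4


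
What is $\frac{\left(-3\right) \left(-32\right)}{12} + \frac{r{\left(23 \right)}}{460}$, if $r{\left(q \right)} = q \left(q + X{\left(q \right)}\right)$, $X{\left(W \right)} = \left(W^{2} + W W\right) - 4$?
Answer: $\frac{1237}{20} \approx 61.85$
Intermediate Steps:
$X{\left(W \right)} = -4 + 2 W^{2}$ ($X{\left(W \right)} = \left(W^{2} + W^{2}\right) - 4 = 2 W^{2} - 4 = -4 + 2 W^{2}$)
$r{\left(q \right)} = q \left(-4 + q + 2 q^{2}\right)$ ($r{\left(q \right)} = q \left(q + \left(-4 + 2 q^{2}\right)\right) = q \left(-4 + q + 2 q^{2}\right)$)
$\frac{\left(-3\right) \left(-32\right)}{12} + \frac{r{\left(23 \right)}}{460} = \frac{\left(-3\right) \left(-32\right)}{12} + \frac{23 \left(-4 + 23 + 2 \cdot 23^{2}\right)}{460} = 96 \cdot \frac{1}{12} + 23 \left(-4 + 23 + 2 \cdot 529\right) \frac{1}{460} = 8 + 23 \left(-4 + 23 + 1058\right) \frac{1}{460} = 8 + 23 \cdot 1077 \cdot \frac{1}{460} = 8 + 24771 \cdot \frac{1}{460} = 8 + \frac{1077}{20} = \frac{1237}{20}$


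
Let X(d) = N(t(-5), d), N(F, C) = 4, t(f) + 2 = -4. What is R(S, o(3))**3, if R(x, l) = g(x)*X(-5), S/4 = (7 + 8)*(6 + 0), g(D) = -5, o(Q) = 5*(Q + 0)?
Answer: -8000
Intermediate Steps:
t(f) = -6 (t(f) = -2 - 4 = -6)
o(Q) = 5*Q
X(d) = 4
S = 360 (S = 4*((7 + 8)*(6 + 0)) = 4*(15*6) = 4*90 = 360)
R(x, l) = -20 (R(x, l) = -5*4 = -20)
R(S, o(3))**3 = (-20)**3 = -8000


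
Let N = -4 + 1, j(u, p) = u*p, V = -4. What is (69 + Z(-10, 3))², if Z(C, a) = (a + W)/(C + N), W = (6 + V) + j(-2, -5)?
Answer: 777924/169 ≈ 4603.1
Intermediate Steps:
j(u, p) = p*u
N = -3
W = 12 (W = (6 - 4) - 5*(-2) = 2 + 10 = 12)
Z(C, a) = (12 + a)/(-3 + C) (Z(C, a) = (a + 12)/(C - 3) = (12 + a)/(-3 + C))
(69 + Z(-10, 3))² = (69 + (12 + 3)/(-3 - 10))² = (69 + 15/(-13))² = (69 - 1/13*15)² = (69 - 15/13)² = (882/13)² = 777924/169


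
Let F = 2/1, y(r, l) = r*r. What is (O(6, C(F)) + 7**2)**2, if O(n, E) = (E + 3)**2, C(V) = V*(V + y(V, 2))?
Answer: 75076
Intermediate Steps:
y(r, l) = r**2
F = 2 (F = 2*1 = 2)
C(V) = V*(V + V**2)
O(n, E) = (3 + E)**2
(O(6, C(F)) + 7**2)**2 = ((3 + 2**2*(1 + 2))**2 + 7**2)**2 = ((3 + 4*3)**2 + 49)**2 = ((3 + 12)**2 + 49)**2 = (15**2 + 49)**2 = (225 + 49)**2 = 274**2 = 75076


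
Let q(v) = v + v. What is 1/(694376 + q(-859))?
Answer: 1/692658 ≈ 1.4437e-6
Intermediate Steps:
q(v) = 2*v
1/(694376 + q(-859)) = 1/(694376 + 2*(-859)) = 1/(694376 - 1718) = 1/692658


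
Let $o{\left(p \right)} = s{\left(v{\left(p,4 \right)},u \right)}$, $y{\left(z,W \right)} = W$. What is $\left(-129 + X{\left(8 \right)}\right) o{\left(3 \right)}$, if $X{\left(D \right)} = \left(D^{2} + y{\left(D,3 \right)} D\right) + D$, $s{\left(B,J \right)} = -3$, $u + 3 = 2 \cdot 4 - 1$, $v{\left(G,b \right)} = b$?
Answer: $99$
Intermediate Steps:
$u = 4$ ($u = -3 + \left(2 \cdot 4 - 1\right) = -3 + \left(8 - 1\right) = -3 + 7 = 4$)
$o{\left(p \right)} = -3$
$X{\left(D \right)} = D^{2} + 4 D$ ($X{\left(D \right)} = \left(D^{2} + 3 D\right) + D = D^{2} + 4 D$)
$\left(-129 + X{\left(8 \right)}\right) o{\left(3 \right)} = \left(-129 + 8 \left(4 + 8\right)\right) \left(-3\right) = \left(-129 + 8 \cdot 12\right) \left(-3\right) = \left(-129 + 96\right) \left(-3\right) = \left(-33\right) \left(-3\right) = 99$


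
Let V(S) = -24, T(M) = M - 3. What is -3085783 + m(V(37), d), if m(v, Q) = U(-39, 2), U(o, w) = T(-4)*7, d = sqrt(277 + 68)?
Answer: -3085832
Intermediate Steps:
T(M) = -3 + M
d = sqrt(345) ≈ 18.574
U(o, w) = -49 (U(o, w) = (-3 - 4)*7 = -7*7 = -49)
m(v, Q) = -49
-3085783 + m(V(37), d) = -3085783 - 49 = -3085832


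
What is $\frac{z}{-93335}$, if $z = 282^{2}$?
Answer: $- \frac{79524}{93335} \approx -0.85203$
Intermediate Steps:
$z = 79524$
$\frac{z}{-93335} = \frac{79524}{-93335} = 79524 \left(- \frac{1}{93335}\right) = - \frac{79524}{93335}$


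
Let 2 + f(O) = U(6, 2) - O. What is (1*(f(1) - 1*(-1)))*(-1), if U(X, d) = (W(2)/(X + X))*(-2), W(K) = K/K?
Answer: 13/6 ≈ 2.1667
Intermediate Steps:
W(K) = 1
U(X, d) = -1/X (U(X, d) = (1/(X + X))*(-2) = (1/(2*X))*(-2) = -1/X)
f(O) = -13/6 - O (f(O) = -2 + (-1/6 - O) = -2 + (-1*⅙ - O) = -2 + (-⅙ - O) = -13/6 - O)
(1*(f(1) - 1*(-1)))*(-1) = (1*((-13/6 - 1*1) - 1*(-1)))*(-1) = (1*((-13/6 - 1) + 1))*(-1) = (1*(-19/6 + 1))*(-1) = (1*(-13/6))*(-1) = -13/6*(-1) = 13/6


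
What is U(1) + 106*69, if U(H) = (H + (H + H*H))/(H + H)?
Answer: 14631/2 ≈ 7315.5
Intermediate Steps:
U(H) = (H² + 2*H)/(2*H) (U(H) = (H + (H + H²))/((2*H)) = (H² + 2*H)*(1/(2*H)) = (H² + 2*H)/(2*H))
U(1) + 106*69 = (1 + (½)*1) + 106*69 = (1 + ½) + 7314 = 3/2 + 7314 = 14631/2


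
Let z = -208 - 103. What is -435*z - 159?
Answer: 135126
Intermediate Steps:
z = -311
-435*z - 159 = -435*(-311) - 159 = 135285 - 159 = 135126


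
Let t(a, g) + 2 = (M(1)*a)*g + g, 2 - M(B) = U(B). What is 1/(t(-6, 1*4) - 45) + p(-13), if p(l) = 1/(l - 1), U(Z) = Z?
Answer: -81/938 ≈ -0.086354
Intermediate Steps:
M(B) = 2 - B
p(l) = 1/(-1 + l)
t(a, g) = -2 + g + a*g (t(a, g) = -2 + (((2 - 1*1)*a)*g + g) = -2 + (((2 - 1)*a)*g + g) = -2 + ((1*a)*g + g) = -2 + (a*g + g) = -2 + (g + a*g) = -2 + g + a*g)
1/(t(-6, 1*4) - 45) + p(-13) = 1/((-2 + 1*4 - 6*4) - 45) + 1/(-1 - 13) = 1/((-2 + 4 - 6*4) - 45) + 1/(-14) = 1/((-2 + 4 - 24) - 45) - 1/14 = 1/(-22 - 45) - 1/14 = 1/(-67) - 1/14 = -1/67 - 1/14 = -81/938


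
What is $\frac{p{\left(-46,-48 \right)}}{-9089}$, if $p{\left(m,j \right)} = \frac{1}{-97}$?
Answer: $\frac{1}{881633} \approx 1.1343 \cdot 10^{-6}$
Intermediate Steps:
$p{\left(m,j \right)} = - \frac{1}{97}$
$\frac{p{\left(-46,-48 \right)}}{-9089} = - \frac{1}{97 \left(-9089\right)} = \left(- \frac{1}{97}\right) \left(- \frac{1}{9089}\right) = \frac{1}{881633}$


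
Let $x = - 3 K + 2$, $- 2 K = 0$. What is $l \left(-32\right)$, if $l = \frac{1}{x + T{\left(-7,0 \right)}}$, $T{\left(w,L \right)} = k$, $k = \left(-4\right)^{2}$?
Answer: $- \frac{16}{9} \approx -1.7778$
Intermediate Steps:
$K = 0$ ($K = \left(- \frac{1}{2}\right) 0 = 0$)
$x = 2$ ($x = \left(-3\right) 0 + 2 = 0 + 2 = 2$)
$k = 16$
$T{\left(w,L \right)} = 16$
$l = \frac{1}{18}$ ($l = \frac{1}{2 + 16} = \frac{1}{18} \approx 0.055556$)
$l \left(-32\right) = \frac{1}{18} \left(-32\right) = - \frac{16}{9}$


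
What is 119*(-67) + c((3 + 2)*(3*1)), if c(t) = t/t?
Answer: -7972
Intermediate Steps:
c(t) = 1
119*(-67) + c((3 + 2)*(3*1)) = 119*(-67) + 1 = -7973 + 1 = -7972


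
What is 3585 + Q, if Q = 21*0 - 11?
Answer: 3574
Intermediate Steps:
Q = -11 (Q = 0 - 11 = -11)
3585 + Q = 3585 - 11 = 3574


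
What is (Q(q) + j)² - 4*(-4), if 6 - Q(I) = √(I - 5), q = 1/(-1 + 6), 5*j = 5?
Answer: 301/5 - 28*I*√30/5 ≈ 60.2 - 30.672*I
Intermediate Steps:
j = 1 (j = (⅕)*5 = 1)
q = ⅕ (q = 1/5 = ⅕ ≈ 0.20000)
Q(I) = 6 - √(-5 + I) (Q(I) = 6 - √(I - 5) = 6 - √(-5 + I))
(Q(q) + j)² - 4*(-4) = ((6 - √(-5 + ⅕)) + 1)² - 4*(-4) = ((6 - √(-24/5)) + 1)² + 16 = ((6 - 2*I*√30/5) + 1)² + 16 = (7 - 2*I*√30/5)² + 16 = 16 + (7 - 2*I*√30/5)²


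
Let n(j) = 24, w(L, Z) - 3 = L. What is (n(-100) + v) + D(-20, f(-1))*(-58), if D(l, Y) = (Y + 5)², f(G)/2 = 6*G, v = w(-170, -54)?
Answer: -2985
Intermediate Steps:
w(L, Z) = 3 + L
v = -167 (v = 3 - 170 = -167)
f(G) = 12*G (f(G) = 2*(6*G) = 12*G)
D(l, Y) = (5 + Y)²
(n(-100) + v) + D(-20, f(-1))*(-58) = (24 - 167) + (5 + 12*(-1))²*(-58) = -143 + (5 - 12)²*(-58) = -143 + (-7)²*(-58) = -143 + 49*(-58) = -143 - 2842 = -2985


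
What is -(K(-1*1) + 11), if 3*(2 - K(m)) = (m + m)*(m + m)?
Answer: -35/3 ≈ -11.667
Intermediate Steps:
K(m) = 2 - 4*m²/3 (K(m) = 2 - (m + m)*(m + m)/3 = 2 - 2*m*2*m/3 = 2 - 4*m²/3)
-(K(-1*1) + 11) = -((2 - 4*(-1*1)²/3) + 11) = -((2 - 4/3*(-1)²) + 11) = -((2 - 4/3*1) + 11) = -((2 - 4/3) + 11) = -(⅔ + 11) = -1*35/3 = -35/3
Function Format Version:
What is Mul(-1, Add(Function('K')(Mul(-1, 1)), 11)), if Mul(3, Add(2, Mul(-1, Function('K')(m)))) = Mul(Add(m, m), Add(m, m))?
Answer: Rational(-35, 3) ≈ -11.667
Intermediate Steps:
Function('K')(m) = Add(2, Mul(Rational(-4, 3), Pow(m, 2))) (Function('K')(m) = Add(2, Mul(Rational(-1, 3), Mul(Add(m, m), Add(m, m)))) = Add(2, Mul(Rational(-1, 3), Mul(Mul(2, m), Mul(2, m)))) = Add(2, Mul(Rational(-1, 3), Mul(4, Pow(m, 2)))) = Add(2, Mul(Rational(-4, 3), Pow(m, 2))))
Mul(-1, Add(Function('K')(Mul(-1, 1)), 11)) = Mul(-1, Add(Add(2, Mul(Rational(-4, 3), Pow(Mul(-1, 1), 2))), 11)) = Mul(-1, Add(Add(2, Mul(Rational(-4, 3), Pow(-1, 2))), 11)) = Mul(-1, Add(Add(2, Mul(Rational(-4, 3), 1)), 11)) = Mul(-1, Add(Add(2, Rational(-4, 3)), 11)) = Mul(-1, Add(Rational(2, 3), 11)) = Mul(-1, Rational(35, 3)) = Rational(-35, 3)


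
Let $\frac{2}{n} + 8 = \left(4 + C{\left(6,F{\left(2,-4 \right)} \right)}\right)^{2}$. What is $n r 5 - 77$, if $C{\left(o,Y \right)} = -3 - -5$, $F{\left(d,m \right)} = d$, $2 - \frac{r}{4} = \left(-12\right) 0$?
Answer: $- \frac{519}{7} \approx -74.143$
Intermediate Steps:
$r = 8$ ($r = 8 - 4 \left(\left(-12\right) 0\right) = 8 - 0 = 8 + 0 = 8$)
$C{\left(o,Y \right)} = 2$ ($C{\left(o,Y \right)} = -3 + 5 = 2$)
$n = \frac{1}{14}$ ($n = \frac{2}{-8 + \left(4 + 2\right)^{2}} = \frac{2}{-8 + 6^{2}} = \frac{2}{-8 + 36} = \frac{2}{28} = 2 \cdot \frac{1}{28} = \frac{1}{14} \approx 0.071429$)
$n r 5 - 77 = \frac{8 \cdot 5}{14} - 77 = \frac{1}{14} \cdot 40 - 77 = \frac{20}{7} - 77 = - \frac{519}{7}$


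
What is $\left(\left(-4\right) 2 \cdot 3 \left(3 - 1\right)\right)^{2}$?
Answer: $2304$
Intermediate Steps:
$\left(\left(-4\right) 2 \cdot 3 \left(3 - 1\right)\right)^{2} = \left(\left(-8\right) 3 \cdot 2\right)^{2} = \left(\left(-24\right) 2\right)^{2} = \left(-48\right)^{2} = 2304$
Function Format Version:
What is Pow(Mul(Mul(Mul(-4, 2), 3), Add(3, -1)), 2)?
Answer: 2304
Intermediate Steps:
Pow(Mul(Mul(Mul(-4, 2), 3), Add(3, -1)), 2) = Pow(Mul(Mul(-8, 3), 2), 2) = Pow(Mul(-24, 2), 2) = Pow(-48, 2) = 2304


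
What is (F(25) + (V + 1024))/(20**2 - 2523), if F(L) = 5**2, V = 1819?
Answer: -2868/2123 ≈ -1.3509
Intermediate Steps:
F(L) = 25
(F(25) + (V + 1024))/(20**2 - 2523) = (25 + (1819 + 1024))/(20**2 - 2523) = (25 + 2843)/(400 - 2523) = 2868/(-2123) = 2868*(-1/2123) = -2868/2123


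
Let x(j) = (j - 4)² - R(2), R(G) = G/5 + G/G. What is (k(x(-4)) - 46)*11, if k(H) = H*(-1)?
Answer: -5973/5 ≈ -1194.6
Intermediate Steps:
R(G) = 1 + G/5 (R(G) = G*(⅕) + 1 = G/5 + 1 = 1 + G/5)
x(j) = -7/5 + (-4 + j)² (x(j) = (j - 4)² - (1 + (⅕)*2) = (-4 + j)² - (1 + ⅖) = (-4 + j)² - 1*7/5 = (-4 + j)² - 7/5 = -7/5 + (-4 + j)²)
k(H) = -H
(k(x(-4)) - 46)*11 = (-(-7/5 + (-4 - 4)²) - 46)*11 = (-(-7/5 + (-8)²) - 46)*11 = (-(-7/5 + 64) - 46)*11 = (-1*313/5 - 46)*11 = (-313/5 - 46)*11 = -543/5*11 = -5973/5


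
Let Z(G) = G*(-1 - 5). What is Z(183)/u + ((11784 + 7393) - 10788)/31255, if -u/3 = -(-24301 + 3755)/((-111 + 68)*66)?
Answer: -16146229073/321082615 ≈ -50.287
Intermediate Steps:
u = 10273/473 (u = -(-3)*(-24301 + 3755)/(((-111 + 68)*66)) = -(-3)*(-20546/((-43*66))) = -(-3)*(-20546/(-2838)) = -(-3)*(-20546*(-1/2838)) = -(-3)*10273/1419 = -3*(-10273/1419) = 10273/473 ≈ 21.719)
Z(G) = -6*G (Z(G) = G*(-6) = -6*G)
Z(183)/u + ((11784 + 7393) - 10788)/31255 = (-6*183)/(10273/473) + ((11784 + 7393) - 10788)/31255 = -1098*473/10273 + (19177 - 10788)*(1/31255) = -519354/10273 + 8389*(1/31255) = -519354/10273 + 8389/31255 = -16146229073/321082615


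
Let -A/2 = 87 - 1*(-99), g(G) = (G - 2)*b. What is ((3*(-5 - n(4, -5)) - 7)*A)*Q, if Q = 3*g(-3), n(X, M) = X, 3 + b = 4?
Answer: -189720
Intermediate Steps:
b = 1 (b = -3 + 4 = 1)
g(G) = -2 + G (g(G) = (G - 2)*1 = (-2 + G)*1 = -2 + G)
Q = -15 (Q = 3*(-2 - 3) = 3*(-5) = -15)
A = -372 (A = -2*(87 - 1*(-99)) = -2*(87 + 99) = -2*186 = -372)
((3*(-5 - n(4, -5)) - 7)*A)*Q = ((3*(-5 - 1*4) - 7)*(-372))*(-15) = ((3*(-5 - 4) - 7)*(-372))*(-15) = ((3*(-9) - 7)*(-372))*(-15) = ((-27 - 7)*(-372))*(-15) = -34*(-372)*(-15) = 12648*(-15) = -189720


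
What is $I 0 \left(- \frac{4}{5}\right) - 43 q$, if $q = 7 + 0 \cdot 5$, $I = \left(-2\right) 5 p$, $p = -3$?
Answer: $-301$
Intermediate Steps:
$I = 30$ ($I = \left(-2\right) 5 \left(-3\right) = \left(-10\right) \left(-3\right) = 30$)
$q = 7$ ($q = 7 + 0 = 7$)
$I 0 \left(- \frac{4}{5}\right) - 43 q = 30 \cdot 0 \left(- \frac{4}{5}\right) - 301 = 0 \left(\left(-4\right) \frac{1}{5}\right) - 301 = 0 \left(- \frac{4}{5}\right) - 301 = 0 - 301 = -301$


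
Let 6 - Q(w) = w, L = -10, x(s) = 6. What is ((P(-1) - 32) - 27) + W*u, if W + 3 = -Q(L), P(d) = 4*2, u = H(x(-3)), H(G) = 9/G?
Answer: -159/2 ≈ -79.500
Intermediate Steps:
u = 3/2 (u = 9/6 = 9*(1/6) = 3/2 ≈ 1.5000)
P(d) = 8
Q(w) = 6 - w
W = -19 (W = -3 - (6 - 1*(-10)) = -3 - (6 + 10) = -3 - 1*16 = -3 - 16 = -19)
((P(-1) - 32) - 27) + W*u = ((8 - 32) - 27) - 19*3/2 = (-24 - 27) - 57/2 = -51 - 57/2 = -159/2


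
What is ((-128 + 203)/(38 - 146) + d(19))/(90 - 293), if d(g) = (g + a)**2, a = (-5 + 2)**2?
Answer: -28199/7308 ≈ -3.8586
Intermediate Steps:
a = 9 (a = (-3)**2 = 9)
d(g) = (9 + g)**2 (d(g) = (g + 9)**2 = (9 + g)**2)
((-128 + 203)/(38 - 146) + d(19))/(90 - 293) = ((-128 + 203)/(38 - 146) + (9 + 19)**2)/(90 - 293) = (75/(-108) + 28**2)/(-203) = (75*(-1/108) + 784)*(-1/203) = (-25/36 + 784)*(-1/203) = (28199/36)*(-1/203) = -28199/7308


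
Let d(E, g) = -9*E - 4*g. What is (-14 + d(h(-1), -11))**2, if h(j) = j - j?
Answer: 900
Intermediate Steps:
h(j) = 0
(-14 + d(h(-1), -11))**2 = (-14 + (-9*0 - 4*(-11)))**2 = (-14 + (0 + 44))**2 = (-14 + 44)**2 = 30**2 = 900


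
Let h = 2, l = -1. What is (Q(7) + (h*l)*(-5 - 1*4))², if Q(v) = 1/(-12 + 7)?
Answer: 7921/25 ≈ 316.84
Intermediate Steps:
Q(v) = -⅕ (Q(v) = 1/(-5) = -⅕)
(Q(7) + (h*l)*(-5 - 1*4))² = (-⅕ + (2*(-1))*(-5 - 1*4))² = (-⅕ - 2*(-5 - 4))² = (-⅕ - 2*(-9))² = (-⅕ + 18)² = (89/5)² = 7921/25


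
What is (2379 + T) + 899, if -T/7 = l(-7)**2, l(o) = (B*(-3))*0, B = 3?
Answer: 3278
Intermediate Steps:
l(o) = 0 (l(o) = (3*(-3))*0 = -9*0 = 0)
T = 0 (T = -7*0**2 = -7*0 = 0)
(2379 + T) + 899 = (2379 + 0) + 899 = 2379 + 899 = 3278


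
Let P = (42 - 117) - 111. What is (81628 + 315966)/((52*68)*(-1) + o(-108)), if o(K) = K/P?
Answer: -6162707/54799 ≈ -112.46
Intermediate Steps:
P = -186 (P = -75 - 111 = -186)
o(K) = -K/186 (o(K) = K/(-186) = K*(-1/186) = -K/186)
(81628 + 315966)/((52*68)*(-1) + o(-108)) = (81628 + 315966)/((52*68)*(-1) - 1/186*(-108)) = 397594/(3536*(-1) + 18/31) = 397594/(-3536 + 18/31) = 397594/(-109598/31) = 397594*(-31/109598) = -6162707/54799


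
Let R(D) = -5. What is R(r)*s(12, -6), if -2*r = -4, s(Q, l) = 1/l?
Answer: ⅚ ≈ 0.83333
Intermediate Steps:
r = 2 (r = -½*(-4) = 2)
R(r)*s(12, -6) = -5/(-6) = -5*(-⅙) = ⅚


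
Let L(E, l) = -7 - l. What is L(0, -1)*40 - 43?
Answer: -283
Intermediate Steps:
L(0, -1)*40 - 43 = (-7 - 1*(-1))*40 - 43 = (-7 + 1)*40 - 43 = -6*40 - 43 = -240 - 43 = -283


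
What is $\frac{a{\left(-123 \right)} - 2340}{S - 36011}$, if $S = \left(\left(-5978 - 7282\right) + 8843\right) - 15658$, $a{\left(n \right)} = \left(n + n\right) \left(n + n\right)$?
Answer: $- \frac{29088}{28043} \approx -1.0373$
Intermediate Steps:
$a{\left(n \right)} = 4 n^{2}$ ($a{\left(n \right)} = 2 n 2 n = 4 n^{2}$)
$S = -20075$ ($S = \left(-13260 + 8843\right) - 15658 = -4417 - 15658 = -20075$)
$\frac{a{\left(-123 \right)} - 2340}{S - 36011} = \frac{4 \left(-123\right)^{2} - 2340}{-20075 - 36011} = \frac{4 \cdot 15129 - 2340}{-56086} = \left(60516 - 2340\right) \left(- \frac{1}{56086}\right) = 58176 \left(- \frac{1}{56086}\right) = - \frac{29088}{28043}$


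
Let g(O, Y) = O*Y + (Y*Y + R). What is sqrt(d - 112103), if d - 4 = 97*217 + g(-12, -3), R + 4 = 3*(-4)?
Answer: I*sqrt(91021) ≈ 301.7*I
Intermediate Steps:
R = -16 (R = -4 + 3*(-4) = -4 - 12 = -16)
g(O, Y) = -16 + Y**2 + O*Y (g(O, Y) = O*Y + (Y*Y - 16) = O*Y + (Y**2 - 16) = O*Y + (-16 + Y**2) = -16 + Y**2 + O*Y)
d = 21082 (d = 4 + (97*217 + (-16 + (-3)**2 - 12*(-3))) = 4 + (21049 + (-16 + 9 + 36)) = 4 + (21049 + 29) = 4 + 21078 = 21082)
sqrt(d - 112103) = sqrt(21082 - 112103) = sqrt(-91021) = I*sqrt(91021)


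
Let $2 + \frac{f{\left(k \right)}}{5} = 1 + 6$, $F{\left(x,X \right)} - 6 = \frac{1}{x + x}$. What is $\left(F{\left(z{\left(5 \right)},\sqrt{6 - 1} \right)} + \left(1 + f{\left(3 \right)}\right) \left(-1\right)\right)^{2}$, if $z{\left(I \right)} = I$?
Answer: $\frac{39601}{100} \approx 396.01$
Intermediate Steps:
$F{\left(x,X \right)} = 6 + \frac{1}{2 x}$ ($F{\left(x,X \right)} = 6 + \frac{1}{x + x} = 6 + \frac{1}{2 x}$)
$f{\left(k \right)} = 25$ ($f{\left(k \right)} = -10 + 5 \left(1 + 6\right) = -10 + 5 \cdot 7 = -10 + 35 = 25$)
$\left(F{\left(z{\left(5 \right)},\sqrt{6 - 1} \right)} + \left(1 + f{\left(3 \right)}\right) \left(-1\right)\right)^{2} = \left(\left(6 + \frac{1}{2 \cdot 5}\right) + \left(1 + 25\right) \left(-1\right)\right)^{2} = \left(\left(6 + \frac{1}{2} \cdot \frac{1}{5}\right) + 26 \left(-1\right)\right)^{2} = \left(\left(6 + \frac{1}{10}\right) - 26\right)^{2} = \left(\frac{61}{10} - 26\right)^{2} = \left(- \frac{199}{10}\right)^{2} = \frac{39601}{100}$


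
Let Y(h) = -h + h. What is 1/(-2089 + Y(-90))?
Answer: -1/2089 ≈ -0.00047870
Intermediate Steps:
Y(h) = 0
1/(-2089 + Y(-90)) = 1/(-2089 + 0) = 1/(-2089) = -1/2089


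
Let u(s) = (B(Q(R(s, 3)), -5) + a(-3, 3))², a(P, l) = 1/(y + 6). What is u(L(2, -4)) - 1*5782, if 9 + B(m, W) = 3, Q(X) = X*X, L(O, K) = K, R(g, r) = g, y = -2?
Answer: -91983/16 ≈ -5748.9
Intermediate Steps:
a(P, l) = ¼ (a(P, l) = 1/(-2 + 6) = 1/4 = ¼)
Q(X) = X²
B(m, W) = -6 (B(m, W) = -9 + 3 = -6)
u(s) = 529/16 (u(s) = (-6 + ¼)² = (-23/4)² = 529/16)
u(L(2, -4)) - 1*5782 = 529/16 - 1*5782 = 529/16 - 5782 = -91983/16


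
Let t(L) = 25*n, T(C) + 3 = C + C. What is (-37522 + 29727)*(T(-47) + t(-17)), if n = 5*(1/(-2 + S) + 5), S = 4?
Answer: -9205895/2 ≈ -4.6029e+6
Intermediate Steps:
T(C) = -3 + 2*C (T(C) = -3 + (C + C) = -3 + 2*C)
n = 55/2 (n = 5*(1/(-2 + 4) + 5) = 5*(1/2 + 5) = 5*(½ + 5) = 5*(11/2) = 55/2 ≈ 27.500)
t(L) = 1375/2 (t(L) = 25*(55/2) = 1375/2)
(-37522 + 29727)*(T(-47) + t(-17)) = (-37522 + 29727)*((-3 + 2*(-47)) + 1375/2) = -7795*((-3 - 94) + 1375/2) = -7795*(-97 + 1375/2) = -7795*1181/2 = -9205895/2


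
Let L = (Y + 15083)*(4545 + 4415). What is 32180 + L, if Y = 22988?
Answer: 341148340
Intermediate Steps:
L = 341116160 (L = (22988 + 15083)*(4545 + 4415) = 38071*8960 = 341116160)
32180 + L = 32180 + 341116160 = 341148340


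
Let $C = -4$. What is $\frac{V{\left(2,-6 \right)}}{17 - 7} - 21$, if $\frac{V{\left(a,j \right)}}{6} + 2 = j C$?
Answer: $- \frac{39}{5} \approx -7.8$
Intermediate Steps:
$V{\left(a,j \right)} = -12 - 24 j$ ($V{\left(a,j \right)} = -12 + 6 j \left(-4\right) = -12 + 6 \left(- 4 j\right) = -12 - 24 j$)
$\frac{V{\left(2,-6 \right)}}{17 - 7} - 21 = \frac{-12 - -144}{17 - 7} - 21 = \frac{-12 + 144}{10} - 21 = \frac{1}{10} \cdot 132 - 21 = \frac{66}{5} - 21 = - \frac{39}{5}$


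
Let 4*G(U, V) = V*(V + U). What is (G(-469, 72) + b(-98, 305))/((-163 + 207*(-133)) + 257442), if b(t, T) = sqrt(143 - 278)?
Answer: -3573/114874 + 3*I*sqrt(15)/229748 ≈ -0.031104 + 5.0573e-5*I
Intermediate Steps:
G(U, V) = V*(U + V)/4 (G(U, V) = (V*(V + U))/4 = (V*(U + V))/4 = V*(U + V)/4)
b(t, T) = 3*I*sqrt(15) (b(t, T) = sqrt(-135) = 3*I*sqrt(15))
(G(-469, 72) + b(-98, 305))/((-163 + 207*(-133)) + 257442) = ((1/4)*72*(-469 + 72) + 3*I*sqrt(15))/((-163 + 207*(-133)) + 257442) = ((1/4)*72*(-397) + 3*I*sqrt(15))/((-163 - 27531) + 257442) = (-7146 + 3*I*sqrt(15))/(-27694 + 257442) = (-7146 + 3*I*sqrt(15))/229748 = (-7146 + 3*I*sqrt(15))*(1/229748) = -3573/114874 + 3*I*sqrt(15)/229748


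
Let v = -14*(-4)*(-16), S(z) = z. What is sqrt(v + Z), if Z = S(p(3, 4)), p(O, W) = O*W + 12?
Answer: 2*I*sqrt(218) ≈ 29.53*I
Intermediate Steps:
p(O, W) = 12 + O*W
Z = 24 (Z = 12 + 3*4 = 12 + 12 = 24)
v = -896 (v = 56*(-16) = -896)
sqrt(v + Z) = sqrt(-896 + 24) = sqrt(-872) = 2*I*sqrt(218)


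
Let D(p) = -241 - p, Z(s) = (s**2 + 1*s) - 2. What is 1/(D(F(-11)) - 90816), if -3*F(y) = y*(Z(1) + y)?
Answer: -3/273050 ≈ -1.0987e-5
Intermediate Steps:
Z(s) = -2 + s + s**2 (Z(s) = (s**2 + s) - 2 = (s + s**2) - 2 = -2 + s + s**2)
F(y) = -y**2/3 (F(y) = -y*((-2 + 1 + 1**2) + y)/3 = -y*((-2 + 1 + 1) + y)/3 = -y*(0 + y)/3 = -y*y/3 = -y**2/3)
1/(D(F(-11)) - 90816) = 1/((-241 - (-1)*(-11)**2/3) - 90816) = 1/((-241 - (-1)*121/3) - 90816) = 1/((-241 - 1*(-121/3)) - 90816) = 1/((-241 + 121/3) - 90816) = 1/(-602/3 - 90816) = 1/(-273050/3) = -3/273050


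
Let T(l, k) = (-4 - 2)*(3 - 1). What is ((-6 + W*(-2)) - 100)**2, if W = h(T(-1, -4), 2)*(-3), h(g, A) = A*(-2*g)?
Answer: 33124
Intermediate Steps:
T(l, k) = -12 (T(l, k) = -6*2 = -12)
h(g, A) = -2*A*g
W = -144 (W = -2*2*(-12)*(-3) = 48*(-3) = -144)
((-6 + W*(-2)) - 100)**2 = ((-6 - 144*(-2)) - 100)**2 = ((-6 + 288) - 100)**2 = (282 - 100)**2 = 182**2 = 33124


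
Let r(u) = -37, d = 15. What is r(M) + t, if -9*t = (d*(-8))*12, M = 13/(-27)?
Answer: 123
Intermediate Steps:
M = -13/27 (M = 13*(-1/27) = -13/27 ≈ -0.48148)
t = 160 (t = -15*(-8)*12/9 = -(-40)*12/3 = -⅑*(-1440) = 160)
r(M) + t = -37 + 160 = 123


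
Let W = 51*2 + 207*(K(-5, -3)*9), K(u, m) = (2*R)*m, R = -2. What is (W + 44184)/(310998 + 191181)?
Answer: 22214/167393 ≈ 0.13271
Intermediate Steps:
K(u, m) = -4*m (K(u, m) = (2*(-2))*m = -4*m)
W = 22458 (W = 51*2 + 207*(-4*(-3)*9) = 102 + 207*(12*9) = 102 + 207*108 = 102 + 22356 = 22458)
(W + 44184)/(310998 + 191181) = (22458 + 44184)/(310998 + 191181) = 66642/502179 = 66642*(1/502179) = 22214/167393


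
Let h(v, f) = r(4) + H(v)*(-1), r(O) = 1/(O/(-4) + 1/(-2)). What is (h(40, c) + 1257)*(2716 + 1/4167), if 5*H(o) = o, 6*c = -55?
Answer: 42384310885/12501 ≈ 3.3905e+6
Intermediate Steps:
c = -55/6 (c = (1/6)*(-55) = -55/6 ≈ -9.1667)
H(o) = o/5
r(O) = 1/(-1/2 - O/4) (r(O) = 1/(O*(-1/4) + 1*(-1/2)) = 1/(-O/4 - 1/2) = 1/(-1/2 - O/4))
h(v, f) = -2/3 - v/5 (h(v, f) = -4/(2 + 4) + (v/5)*(-1) = -4/6 - v/5 = -4*1/6 - v/5 = -2/3 - v/5)
(h(40, c) + 1257)*(2716 + 1/4167) = ((-2/3 - 1/5*40) + 1257)*(2716 + 1/4167) = ((-2/3 - 8) + 1257)*(2716 + 1/4167) = (-26/3 + 1257)*(11317573/4167) = (3745/3)*(11317573/4167) = 42384310885/12501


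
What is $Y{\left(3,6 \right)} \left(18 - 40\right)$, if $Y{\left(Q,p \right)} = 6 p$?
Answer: $-792$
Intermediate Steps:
$Y{\left(3,6 \right)} \left(18 - 40\right) = 6 \cdot 6 \left(18 - 40\right) = 36 \left(18 - 40\right) = 36 \left(-22\right) = -792$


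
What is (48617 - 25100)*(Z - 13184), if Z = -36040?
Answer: -1157600808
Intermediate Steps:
(48617 - 25100)*(Z - 13184) = (48617 - 25100)*(-36040 - 13184) = 23517*(-49224) = -1157600808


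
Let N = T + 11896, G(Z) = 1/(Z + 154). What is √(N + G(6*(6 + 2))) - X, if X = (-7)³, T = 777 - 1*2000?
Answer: 343 + √435501294/202 ≈ 446.31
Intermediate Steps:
T = -1223 (T = 777 - 2000 = -1223)
G(Z) = 1/(154 + Z)
X = -343
N = 10673 (N = -1223 + 11896 = 10673)
√(N + G(6*(6 + 2))) - X = √(10673 + 1/(154 + 6*(6 + 2))) - 1*(-343) = √(10673 + 1/(154 + 6*8)) + 343 = √(10673 + 1/(154 + 48)) + 343 = √(10673 + 1/202) + 343 = √(2155947/202) + 343 = √435501294/202 + 343 = 343 + √435501294/202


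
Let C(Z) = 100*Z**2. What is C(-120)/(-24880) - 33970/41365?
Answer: -151026934/2572903 ≈ -58.699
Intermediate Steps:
C(-120)/(-24880) - 33970/41365 = (100*(-120)**2)/(-24880) - 33970/41365 = (100*14400)*(-1/24880) - 33970*1/41365 = 1440000*(-1/24880) - 6794/8273 = -18000/311 - 6794/8273 = -151026934/2572903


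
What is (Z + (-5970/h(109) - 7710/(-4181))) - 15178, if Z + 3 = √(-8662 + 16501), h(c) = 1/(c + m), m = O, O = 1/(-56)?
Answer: -77944172783/117068 + 3*√871 ≈ -6.6571e+5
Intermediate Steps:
O = -1/56 ≈ -0.017857
m = -1/56 ≈ -0.017857
h(c) = 1/(-1/56 + c) (h(c) = 1/(c - 1/56) = 1/(-1/56 + c))
Z = -3 + 3*√871 (Z = -3 + √(-8662 + 16501) = -3 + √7839 = -3 + 3*√871 ≈ 85.538)
(Z + (-5970/h(109) - 7710/(-4181))) - 15178 = ((-3 + 3*√871) + (-5970/(56/(-1 + 56*109)) - 7710/(-4181))) - 15178 = ((-3 + 3*√871) + (-5970/(56/(-1 + 6104)) - 7710*(-1/4181))) - 15178 = ((-3 + 3*√871) + (-5970/(56/6103) + 7710/4181)) - 15178 = ((-3 + 3*√871) + (-5970/(56*(1/6103)) + 7710/4181)) - 15178 = ((-3 + 3*√871) + (-5970/56/6103 + 7710/4181)) - 15178 = ((-3 + 3*√871) + (-5970*6103/56 + 7710/4181)) - 15178 = ((-3 + 3*√871) + (-18217455/28 + 7710/4181)) - 15178 = ((-3 + 3*√871) - 76166963475/117068) - 15178 = (-76167314679/117068 + 3*√871) - 15178 = -77944172783/117068 + 3*√871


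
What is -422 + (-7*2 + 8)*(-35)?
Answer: -212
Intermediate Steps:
-422 + (-7*2 + 8)*(-35) = -422 + (-14 + 8)*(-35) = -422 - 6*(-35) = -422 + 210 = -212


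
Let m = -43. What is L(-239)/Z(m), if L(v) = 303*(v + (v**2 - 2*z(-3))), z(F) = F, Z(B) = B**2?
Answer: 17237064/1849 ≈ 9322.4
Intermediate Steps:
L(v) = 1818 + 303*v + 303*v**2 (L(v) = 303*(v + (v**2 - 2*(-3))) = 303*(v + (v**2 + 6)) = 303*(v + (6 + v**2)) = 303*(6 + v + v**2) = 1818 + 303*v + 303*v**2)
L(-239)/Z(m) = (1818 + 303*(-239) + 303*(-239)**2)/((-43)**2) = (1818 - 72417 + 303*57121)/1849 = (1818 - 72417 + 17307663)*(1/1849) = 17237064*(1/1849) = 17237064/1849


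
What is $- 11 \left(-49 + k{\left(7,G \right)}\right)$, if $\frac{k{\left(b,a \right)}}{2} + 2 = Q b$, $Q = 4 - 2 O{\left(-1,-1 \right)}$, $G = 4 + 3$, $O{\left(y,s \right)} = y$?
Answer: $-341$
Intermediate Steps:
$G = 7$
$Q = 6$ ($Q = 4 - -2 = 4 + 2 = 6$)
$k{\left(b,a \right)} = -4 + 12 b$ ($k{\left(b,a \right)} = -4 + 2 \cdot 6 b = -4 + 12 b$)
$- 11 \left(-49 + k{\left(7,G \right)}\right) = - 11 \left(-49 + \left(-4 + 12 \cdot 7\right)\right) = - 11 \left(-49 + \left(-4 + 84\right)\right) = - 11 \left(-49 + 80\right) = \left(-11\right) 31 = -341$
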